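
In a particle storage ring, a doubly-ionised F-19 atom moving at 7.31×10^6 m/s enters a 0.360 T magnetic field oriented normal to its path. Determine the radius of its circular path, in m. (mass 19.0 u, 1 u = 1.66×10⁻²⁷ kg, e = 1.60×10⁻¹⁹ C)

The magnetic force provides the centripetal force: qvB = mv²/r, so r = mv/(qB).
r = (3.15×10^-26 kg)(7.31×10^6 m/s) / [(2×1.60×10^-19 C)(0.360 T)] = 2.00 m.

r ≈ 2.00 m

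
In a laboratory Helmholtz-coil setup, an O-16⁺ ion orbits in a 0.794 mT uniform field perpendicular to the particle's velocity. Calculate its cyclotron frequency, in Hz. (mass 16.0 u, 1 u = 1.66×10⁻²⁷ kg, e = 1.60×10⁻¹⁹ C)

f = qB/(2πm) = (1×1.60×10^-19)(7.94×10^-4) / [2π(2.66×10^-26)] = 761 Hz.

f ≈ 761 Hz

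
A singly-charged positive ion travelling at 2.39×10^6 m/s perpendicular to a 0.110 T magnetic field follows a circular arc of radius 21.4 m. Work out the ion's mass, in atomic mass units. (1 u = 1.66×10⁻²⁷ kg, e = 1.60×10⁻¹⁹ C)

m ≈ 94.9 u

qvB = mv²/r ⇒ m = qBr/v.
m = (1×1.60×10^-19)(0.110)(21.4) / (2.39×10^6) = 1.58×10^-25 kg = 94.9 u.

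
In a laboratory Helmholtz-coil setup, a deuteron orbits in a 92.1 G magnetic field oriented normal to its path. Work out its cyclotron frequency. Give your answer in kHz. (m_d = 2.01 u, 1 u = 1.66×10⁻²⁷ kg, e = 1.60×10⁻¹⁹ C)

f = qB/(2πm) = (1×1.60×10^-19)(9.21×10^-3) / [2π(3.34×10^-27)] = 7.03×10^4 Hz.

f ≈ 70.3 kHz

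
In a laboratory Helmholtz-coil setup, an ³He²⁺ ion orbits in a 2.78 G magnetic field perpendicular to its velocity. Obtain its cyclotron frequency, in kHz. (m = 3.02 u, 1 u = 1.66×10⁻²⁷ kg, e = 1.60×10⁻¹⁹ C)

f ≈ 2.82 kHz

f = qB/(2πm) = (2×1.60×10^-19)(2.78×10^-4) / [2π(5.01×10^-27)] = 2820 Hz.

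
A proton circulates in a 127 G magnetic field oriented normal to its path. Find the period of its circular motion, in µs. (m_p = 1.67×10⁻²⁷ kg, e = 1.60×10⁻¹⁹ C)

T ≈ 5.16 µs

The cyclotron period is independent of speed: T = 2πm/(qB).
T = 2π(1.67×10^-27) / [(1×1.60×10^-19)(0.0127)] = 5.16×10^-6 s.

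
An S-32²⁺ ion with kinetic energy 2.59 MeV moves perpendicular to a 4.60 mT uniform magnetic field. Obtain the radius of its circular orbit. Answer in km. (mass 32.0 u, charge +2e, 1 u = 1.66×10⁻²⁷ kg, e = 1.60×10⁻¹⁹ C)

r ≈ 0.143 km

Convert the energy: K = 2.59 MeV = 4.14×10^-13 J.
v = √(2K/m) = √(2·4.14×10^-13/5.31×10^-26) = 3.95×10^6 m/s.
r = mv/(qB) = (5.31×10^-26)(3.95×10^6) / [(2×1.60×10^-19)(4.60×10^-3)] = 143 m.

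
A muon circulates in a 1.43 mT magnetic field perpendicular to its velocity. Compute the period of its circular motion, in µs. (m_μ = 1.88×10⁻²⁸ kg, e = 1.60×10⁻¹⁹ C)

The cyclotron period is independent of speed: T = 2πm/(qB).
T = 2π(1.88×10^-28) / [(1×1.60×10^-19)(1.43×10^-3)] = 5.16×10^-6 s.

T ≈ 5.16 µs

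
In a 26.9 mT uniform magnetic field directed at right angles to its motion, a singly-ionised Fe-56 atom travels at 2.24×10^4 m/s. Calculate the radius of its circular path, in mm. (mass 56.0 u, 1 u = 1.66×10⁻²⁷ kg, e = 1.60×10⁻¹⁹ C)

The magnetic force provides the centripetal force: qvB = mv²/r, so r = mv/(qB).
r = (9.30×10^-26 kg)(2.24×10^4 m/s) / [(1×1.60×10^-19 C)(0.0269 T)] = 0.484 m.

r ≈ 484 mm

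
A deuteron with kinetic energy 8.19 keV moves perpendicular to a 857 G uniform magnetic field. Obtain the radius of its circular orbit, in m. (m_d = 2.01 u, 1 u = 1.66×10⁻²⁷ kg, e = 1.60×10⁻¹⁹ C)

Convert the energy: K = 8.19 keV = 1.31×10^-15 J.
v = √(2K/m) = √(2·1.31×10^-15/3.34×10^-27) = 8.86×10^5 m/s.
r = mv/(qB) = (3.34×10^-27)(8.86×10^5) / [(1×1.60×10^-19)(0.0857)] = 0.216 m.

r ≈ 0.216 m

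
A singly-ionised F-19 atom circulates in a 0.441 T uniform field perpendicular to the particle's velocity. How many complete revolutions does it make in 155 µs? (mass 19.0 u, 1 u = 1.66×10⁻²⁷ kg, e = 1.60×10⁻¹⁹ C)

N = 55

T = 2πm/(qB) = 2π(3.154×10^-26) / [(1×1.60×10^-19)(0.441)] = 2.8086×10^-6 s.
N = t/T = 1.55×10^-4 / 2.8086×10^-6 ≈ 55.19, so 55 complete revolutions.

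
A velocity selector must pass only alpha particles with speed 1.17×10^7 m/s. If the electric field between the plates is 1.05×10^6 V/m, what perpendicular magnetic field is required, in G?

B ≈ 897 G

qE = qvB ⇒ B = E/v = (1.05×10^6) / (1.17×10^7) = 0.0897 T.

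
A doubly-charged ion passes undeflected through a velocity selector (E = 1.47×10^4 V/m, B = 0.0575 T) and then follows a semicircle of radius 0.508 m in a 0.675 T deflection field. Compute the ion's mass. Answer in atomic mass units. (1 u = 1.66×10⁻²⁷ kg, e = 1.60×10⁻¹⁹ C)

m ≈ 259 u

v = E/B₁ = 2.56×10^5 m/s.
From r = mv/(qB₂), m = qB₂r/v = (2×1.60×10^-19)(0.675)(0.508) / (2.56×10^5) = 4.29×10^-25 kg.
In atomic mass units: m = 4.29×10^-25 / 1.66×10^-27 = 259 u.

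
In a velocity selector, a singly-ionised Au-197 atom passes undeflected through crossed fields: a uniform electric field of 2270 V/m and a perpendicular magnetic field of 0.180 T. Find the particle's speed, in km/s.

v ≈ 12.6 km/s

For zero net force, qE = qvB, so v = E/B.
v = (2270) / (0.180) = 1.26×10^4 m/s.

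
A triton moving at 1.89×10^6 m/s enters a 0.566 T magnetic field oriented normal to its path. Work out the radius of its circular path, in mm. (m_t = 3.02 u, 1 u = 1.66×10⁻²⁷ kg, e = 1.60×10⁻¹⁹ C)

The magnetic force provides the centripetal force: qvB = mv²/r, so r = mv/(qB).
r = (5.01×10^-27 kg)(1.89×10^6 m/s) / [(1×1.60×10^-19 C)(0.566 T)] = 0.105 m.

r ≈ 105 mm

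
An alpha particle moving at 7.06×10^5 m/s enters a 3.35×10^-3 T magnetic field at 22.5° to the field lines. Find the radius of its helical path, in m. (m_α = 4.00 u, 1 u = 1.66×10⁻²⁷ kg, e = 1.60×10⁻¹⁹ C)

Only the perpendicular component v⊥ = v sin22.5° = 2.70×10^5 m/s is bent by the field.
r = m v⊥ /(qB) = (6.64×10^-27)(2.70×10^5) / [(2×1.60×10^-19)(3.35×10^-3)] = 1.67 m.

r ≈ 1.67 m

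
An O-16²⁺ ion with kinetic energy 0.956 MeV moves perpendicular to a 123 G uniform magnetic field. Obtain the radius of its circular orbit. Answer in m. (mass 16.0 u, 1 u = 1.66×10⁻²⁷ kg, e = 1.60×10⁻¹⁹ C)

Convert the energy: K = 0.956 MeV = 1.53×10^-13 J.
v = √(2K/m) = √(2·1.53×10^-13/2.66×10^-26) = 3.39×10^6 m/s.
r = mv/(qB) = (2.66×10^-26)(3.39×10^6) / [(2×1.60×10^-19)(0.0123)] = 22.9 m.

r ≈ 22.9 m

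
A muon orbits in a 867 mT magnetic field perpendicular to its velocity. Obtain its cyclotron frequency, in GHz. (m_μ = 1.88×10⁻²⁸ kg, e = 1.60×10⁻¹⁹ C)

f ≈ 0.117 GHz

f = qB/(2πm) = (1×1.60×10^-19)(0.867) / [2π(1.88×10^-28)] = 1.17×10^8 Hz.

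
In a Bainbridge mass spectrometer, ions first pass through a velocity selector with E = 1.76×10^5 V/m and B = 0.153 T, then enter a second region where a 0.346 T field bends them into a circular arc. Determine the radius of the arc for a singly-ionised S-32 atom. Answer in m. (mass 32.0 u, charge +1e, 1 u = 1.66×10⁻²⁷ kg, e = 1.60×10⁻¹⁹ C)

The selector passes v = E/B = 1.76×10^5/0.153 = 1.15×10^6 m/s.
In the deflection region, r = mv/(qB₂) = (5.31×10^-26)(1.15×10^6) / [(1×1.60×10^-19)(0.346)] = 1.10 m.

r ≈ 1.10 m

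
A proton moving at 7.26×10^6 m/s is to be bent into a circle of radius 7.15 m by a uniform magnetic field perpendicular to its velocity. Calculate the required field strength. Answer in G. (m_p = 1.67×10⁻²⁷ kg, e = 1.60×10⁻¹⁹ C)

qvB = mv²/r gives B = mv/(qr).
B = (1.67×10^-27)(7.26×10^6) / [(1×1.60×10^-19)(7.15)] = 0.0106 T.

B ≈ 106 G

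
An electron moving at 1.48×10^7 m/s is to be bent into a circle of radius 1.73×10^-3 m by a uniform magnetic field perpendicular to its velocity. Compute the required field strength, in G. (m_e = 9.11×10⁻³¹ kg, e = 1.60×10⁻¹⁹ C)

qvB = mv²/r gives B = mv/(qr).
B = (9.11×10^-31)(1.48×10^7) / [(1×1.60×10^-19)(1.73×10^-3)] = 0.0487 T.

B ≈ 487 G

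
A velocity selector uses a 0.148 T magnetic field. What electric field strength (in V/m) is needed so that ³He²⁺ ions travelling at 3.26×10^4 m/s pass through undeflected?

E ≈ 4820 V/m

qE = qvB ⇒ E = vB = (3.26×10^4)(0.148) = 4820 V/m.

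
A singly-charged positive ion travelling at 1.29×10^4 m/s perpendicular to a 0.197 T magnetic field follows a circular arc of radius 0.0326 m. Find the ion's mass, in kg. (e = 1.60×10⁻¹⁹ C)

qvB = mv²/r ⇒ m = qBr/v.
m = (1×1.60×10^-19)(0.197)(0.0326) / (1.29×10^4) = 7.97×10^-26 kg.

m ≈ 7.97×10^-26 kg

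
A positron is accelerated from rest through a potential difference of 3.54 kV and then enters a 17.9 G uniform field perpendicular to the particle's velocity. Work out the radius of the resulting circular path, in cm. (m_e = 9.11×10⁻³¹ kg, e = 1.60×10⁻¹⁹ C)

r ≈ 11.2 cm

The kinetic energy gained is K = qV = (1×1.60×10^-19)(3540) = 5.66×10^-16 J.
v = √(2K/m) = 3.53×10^7 m/s.
r = mv/(qB) = (9.11×10^-31)(3.53×10^7) / [(1×1.60×10^-19)(1.79×10^-3)] = 0.112 m.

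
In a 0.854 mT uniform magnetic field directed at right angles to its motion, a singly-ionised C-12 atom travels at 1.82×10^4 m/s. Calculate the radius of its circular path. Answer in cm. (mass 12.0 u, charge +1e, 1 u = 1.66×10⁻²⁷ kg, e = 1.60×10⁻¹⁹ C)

The magnetic force provides the centripetal force: qvB = mv²/r, so r = mv/(qB).
r = (1.99×10^-26 kg)(1.82×10^4 m/s) / [(1×1.60×10^-19 C)(8.54×10^-4 T)] = 2.65 m.

r ≈ 265 cm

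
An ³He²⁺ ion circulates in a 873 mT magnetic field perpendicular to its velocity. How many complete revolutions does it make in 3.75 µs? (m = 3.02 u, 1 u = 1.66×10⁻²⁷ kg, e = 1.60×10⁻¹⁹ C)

T = 2πm/(qB) = 2π(5.0132×10^-27) / [(2×1.60×10^-19)(0.873)] = 1.1275×10^-7 s.
N = t/T = 3.75×10^-6 / 1.1275×10^-7 ≈ 33.26, so 33 complete revolutions.

N = 33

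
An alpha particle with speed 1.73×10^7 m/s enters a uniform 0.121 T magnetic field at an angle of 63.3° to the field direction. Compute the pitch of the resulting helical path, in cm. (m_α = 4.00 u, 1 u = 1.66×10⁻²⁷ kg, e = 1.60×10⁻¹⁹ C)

The velocity component along B is v∥ = v cos63.3° = 7.77×10^6 m/s.
The cyclotron period T = 2πm/(qB) = 1.08×10^-6 s is set by m, q, B alone.
Pitch = v∥·T = (7.77×10^6)(1.08×10^-6) = 8.38 m.

pitch ≈ 838 cm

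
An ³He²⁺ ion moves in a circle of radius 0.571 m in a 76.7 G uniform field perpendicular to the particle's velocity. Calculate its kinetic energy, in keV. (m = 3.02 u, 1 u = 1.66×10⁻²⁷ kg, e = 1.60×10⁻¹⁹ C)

v = qBr/m = (2×1.60×10^-19)(7.67×10^-3)(0.571) / (5.01×10^-27) = 2.80×10^5 m/s.
K = ½mv² = 0.5·(5.01×10^-27)·(2.80×10^5)² = 1.96×10^-16 J = 1.22 keV.

K ≈ 1.22 keV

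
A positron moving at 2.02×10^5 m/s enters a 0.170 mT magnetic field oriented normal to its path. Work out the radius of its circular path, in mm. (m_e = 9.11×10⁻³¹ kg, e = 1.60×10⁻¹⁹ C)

r ≈ 6.77 mm

The magnetic force provides the centripetal force: qvB = mv²/r, so r = mv/(qB).
r = (9.11×10^-31 kg)(2.02×10^5 m/s) / [(1×1.60×10^-19 C)(1.70×10^-4 T)] = 6.77×10^-3 m.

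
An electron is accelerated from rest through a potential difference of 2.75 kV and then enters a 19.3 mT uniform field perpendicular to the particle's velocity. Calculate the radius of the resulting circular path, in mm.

The kinetic energy gained is K = qV = (1×1.60×10^-19)(2750) = 4.40×10^-16 J.
v = √(2K/m) = 3.11×10^7 m/s.
r = mv/(qB) = (9.11×10^-31)(3.11×10^7) / [(1×1.60×10^-19)(0.0193)] = 9.17×10^-3 m.

r ≈ 9.17 mm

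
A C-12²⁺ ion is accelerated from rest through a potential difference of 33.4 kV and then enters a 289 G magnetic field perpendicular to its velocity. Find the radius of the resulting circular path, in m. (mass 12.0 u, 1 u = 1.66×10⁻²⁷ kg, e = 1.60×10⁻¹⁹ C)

The kinetic energy gained is K = qV = (2×1.60×10^-19)(3.34×10^4) = 1.07×10^-14 J.
v = √(2K/m) = 1.04×10^6 m/s.
r = mv/(qB) = (1.99×10^-26)(1.04×10^6) / [(2×1.60×10^-19)(0.0289)] = 2.23 m.

r ≈ 2.23 m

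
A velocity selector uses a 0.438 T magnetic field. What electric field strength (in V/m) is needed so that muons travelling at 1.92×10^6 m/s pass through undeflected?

E ≈ 8.41×10^5 V/m

qE = qvB ⇒ E = vB = (1.92×10^6)(0.438) = 8.41×10^5 V/m.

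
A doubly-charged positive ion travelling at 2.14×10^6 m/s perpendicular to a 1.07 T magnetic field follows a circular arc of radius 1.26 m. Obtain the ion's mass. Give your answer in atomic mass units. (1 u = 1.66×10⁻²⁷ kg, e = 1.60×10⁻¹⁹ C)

qvB = mv²/r ⇒ m = qBr/v.
m = (2×1.60×10^-19)(1.07)(1.26) / (2.14×10^6) = 2.02×10^-25 kg = 121 u.

m ≈ 121 u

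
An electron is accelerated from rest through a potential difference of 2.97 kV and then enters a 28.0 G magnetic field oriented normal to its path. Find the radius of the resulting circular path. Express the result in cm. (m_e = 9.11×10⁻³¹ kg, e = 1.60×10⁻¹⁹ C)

The kinetic energy gained is K = qV = (1×1.60×10^-19)(2970) = 4.75×10^-16 J.
v = √(2K/m) = 3.23×10^7 m/s.
r = mv/(qB) = (9.11×10^-31)(3.23×10^7) / [(1×1.60×10^-19)(2.80×10^-3)] = 0.0657 m.

r ≈ 6.57 cm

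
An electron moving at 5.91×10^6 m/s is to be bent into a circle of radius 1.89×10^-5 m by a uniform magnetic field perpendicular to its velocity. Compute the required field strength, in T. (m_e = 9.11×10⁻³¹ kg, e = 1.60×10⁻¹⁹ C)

qvB = mv²/r gives B = mv/(qr).
B = (9.11×10^-31)(5.91×10^6) / [(1×1.60×10^-19)(1.89×10^-5)] = 1.78 T.

B ≈ 1.78 T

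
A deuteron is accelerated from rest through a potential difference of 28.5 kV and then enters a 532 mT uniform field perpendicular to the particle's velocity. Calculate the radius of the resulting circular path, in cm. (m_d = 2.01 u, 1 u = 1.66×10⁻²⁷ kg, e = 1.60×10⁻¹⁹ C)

The kinetic energy gained is K = qV = (1×1.60×10^-19)(2.85×10^4) = 4.56×10^-15 J.
v = √(2K/m) = 1.65×10^6 m/s.
r = mv/(qB) = (3.34×10^-27)(1.65×10^6) / [(1×1.60×10^-19)(0.532)] = 0.0648 m.

r ≈ 6.48 cm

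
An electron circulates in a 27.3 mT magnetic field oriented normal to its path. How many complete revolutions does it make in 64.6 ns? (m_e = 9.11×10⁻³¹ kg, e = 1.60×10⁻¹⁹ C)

T = 2πm/(qB) = 2π(9.11×10^-31) / [(1×1.60×10^-19)(0.0273)] = 1.3104×10^-9 s.
N = t/T = 6.46×10^-8 / 1.3104×10^-9 ≈ 49.30, so 49 complete revolutions.

N = 49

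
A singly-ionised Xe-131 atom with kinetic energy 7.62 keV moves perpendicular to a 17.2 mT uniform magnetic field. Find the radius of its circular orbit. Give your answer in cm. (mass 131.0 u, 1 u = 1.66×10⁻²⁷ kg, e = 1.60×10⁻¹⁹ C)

r ≈ 837 cm

Convert the energy: K = 7.62 keV = 1.22×10^-15 J.
v = √(2K/m) = √(2·1.22×10^-15/2.17×10^-25) = 1.06×10^5 m/s.
r = mv/(qB) = (2.17×10^-25)(1.06×10^5) / [(1×1.60×10^-19)(0.0172)] = 8.37 m.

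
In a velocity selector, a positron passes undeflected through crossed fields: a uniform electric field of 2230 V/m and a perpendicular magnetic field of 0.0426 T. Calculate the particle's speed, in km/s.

For zero net force, qE = qvB, so v = E/B.
v = (2230) / (0.0426) = 5.23×10^4 m/s.

v ≈ 52.3 km/s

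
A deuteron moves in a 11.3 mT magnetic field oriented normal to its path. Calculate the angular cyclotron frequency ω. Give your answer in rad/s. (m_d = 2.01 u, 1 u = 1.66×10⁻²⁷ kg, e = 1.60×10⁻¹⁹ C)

ω = qB/m = (1×1.60×10^-19)(0.0113) / (3.34×10^-27) = 5.42×10^5 rad/s.

ω ≈ 5.42×10^5 rad/s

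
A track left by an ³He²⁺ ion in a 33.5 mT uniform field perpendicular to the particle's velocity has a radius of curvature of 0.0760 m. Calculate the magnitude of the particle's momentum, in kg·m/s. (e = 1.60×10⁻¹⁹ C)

Since qvB = mv²/r, the momentum p = mv = qBr.
p = (2×1.60×10^-19)(0.0335)(0.0760) = 8.15×10^-22 kg·m/s.

p ≈ 8.15×10^-22 kg·m/s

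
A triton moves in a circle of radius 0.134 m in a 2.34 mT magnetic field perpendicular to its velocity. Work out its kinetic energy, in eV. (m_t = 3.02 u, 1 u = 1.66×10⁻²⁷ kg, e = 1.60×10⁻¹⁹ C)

v = qBr/m = (1×1.60×10^-19)(2.34×10^-3)(0.134) / (5.01×10^-27) = 1.00×10^4 m/s.
K = ½mv² = 0.5·(5.01×10^-27)·(1.00×10^4)² = 2.51×10^-19 J = 1.57 eV.

K ≈ 1.57 eV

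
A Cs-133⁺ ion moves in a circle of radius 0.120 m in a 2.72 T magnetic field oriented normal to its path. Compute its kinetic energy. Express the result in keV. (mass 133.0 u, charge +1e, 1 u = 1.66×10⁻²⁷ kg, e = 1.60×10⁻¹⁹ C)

K ≈ 38.6 keV

v = qBr/m = (1×1.60×10^-19)(2.72)(0.120) / (2.21×10^-25) = 2.37×10^5 m/s.
K = ½mv² = 0.5·(2.21×10^-25)·(2.37×10^5)² = 6.18×10^-15 J = 38.6 keV.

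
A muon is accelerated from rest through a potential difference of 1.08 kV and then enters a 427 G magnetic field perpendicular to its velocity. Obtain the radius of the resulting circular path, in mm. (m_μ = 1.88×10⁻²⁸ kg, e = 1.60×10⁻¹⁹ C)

r ≈ 37.3 mm

The kinetic energy gained is K = qV = (1×1.60×10^-19)(1080) = 1.73×10^-16 J.
v = √(2K/m) = 1.36×10^6 m/s.
r = mv/(qB) = (1.88×10^-28)(1.36×10^6) / [(1×1.60×10^-19)(0.0427)] = 0.0373 m.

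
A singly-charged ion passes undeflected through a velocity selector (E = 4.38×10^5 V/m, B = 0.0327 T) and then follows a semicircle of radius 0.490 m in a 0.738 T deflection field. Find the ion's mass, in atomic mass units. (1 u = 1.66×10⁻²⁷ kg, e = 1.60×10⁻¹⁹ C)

v = E/B₁ = 1.34×10^7 m/s.
From r = mv/(qB₂), m = qB₂r/v = (1×1.60×10^-19)(0.738)(0.490) / (1.34×10^7) = 4.32×10^-27 kg.
In atomic mass units: m = 4.32×10^-27 / 1.66×10^-27 = 2.60 u.

m ≈ 2.60 u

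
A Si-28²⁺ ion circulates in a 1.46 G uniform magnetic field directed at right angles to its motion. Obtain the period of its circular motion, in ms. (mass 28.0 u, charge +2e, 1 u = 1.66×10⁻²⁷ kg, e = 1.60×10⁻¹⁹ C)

T ≈ 6.25 ms

The cyclotron period is independent of speed: T = 2πm/(qB).
T = 2π(4.65×10^-26) / [(2×1.60×10^-19)(1.46×10^-4)] = 6.25×10^-3 s.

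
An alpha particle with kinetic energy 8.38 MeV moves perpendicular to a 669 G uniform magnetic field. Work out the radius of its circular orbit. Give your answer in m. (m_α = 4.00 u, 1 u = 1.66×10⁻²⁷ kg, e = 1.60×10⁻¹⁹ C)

r ≈ 6.23 m

Convert the energy: K = 8.38 MeV = 1.34×10^-12 J.
v = √(2K/m) = √(2·1.34×10^-12/6.64×10^-27) = 2.01×10^7 m/s.
r = mv/(qB) = (6.64×10^-27)(2.01×10^7) / [(2×1.60×10^-19)(0.0669)] = 6.23 m.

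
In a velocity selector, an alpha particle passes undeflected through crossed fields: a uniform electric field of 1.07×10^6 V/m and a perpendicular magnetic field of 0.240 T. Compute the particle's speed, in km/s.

For zero net force, qE = qvB, so v = E/B.
v = (1.07×10^6) / (0.240) = 4.46×10^6 m/s.

v ≈ 4460 km/s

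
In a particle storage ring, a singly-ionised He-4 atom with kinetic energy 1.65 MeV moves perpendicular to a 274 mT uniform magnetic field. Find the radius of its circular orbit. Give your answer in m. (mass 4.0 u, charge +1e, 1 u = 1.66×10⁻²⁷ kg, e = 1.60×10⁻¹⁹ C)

Convert the energy: K = 1.65 MeV = 2.64×10^-13 J.
v = √(2K/m) = √(2·2.64×10^-13/6.64×10^-27) = 8.92×10^6 m/s.
r = mv/(qB) = (6.64×10^-27)(8.92×10^6) / [(1×1.60×10^-19)(0.274)] = 1.35 m.

r ≈ 1.35 m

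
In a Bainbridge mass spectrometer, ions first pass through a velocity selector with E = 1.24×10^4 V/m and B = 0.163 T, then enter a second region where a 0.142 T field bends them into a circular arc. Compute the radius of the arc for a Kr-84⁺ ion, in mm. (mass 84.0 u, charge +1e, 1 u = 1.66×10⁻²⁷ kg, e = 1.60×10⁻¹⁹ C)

The selector passes v = E/B = 1.24×10^4/0.163 = 7.61×10^4 m/s.
In the deflection region, r = mv/(qB₂) = (1.39×10^-25)(7.61×10^4) / [(1×1.60×10^-19)(0.142)] = 0.467 m.

r ≈ 467 mm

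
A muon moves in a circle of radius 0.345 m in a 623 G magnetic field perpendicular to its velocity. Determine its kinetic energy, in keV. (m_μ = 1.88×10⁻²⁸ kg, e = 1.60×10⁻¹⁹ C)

K ≈ 197 keV

v = qBr/m = (1×1.60×10^-19)(0.0623)(0.345) / (1.88×10^-28) = 1.83×10^7 m/s.
K = ½mv² = 0.5·(1.88×10^-28)·(1.83×10^7)² = 3.15×10^-14 J = 197 keV.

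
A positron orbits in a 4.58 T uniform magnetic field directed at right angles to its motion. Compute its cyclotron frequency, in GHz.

f ≈ 128 GHz

f = qB/(2πm) = (1×1.60×10^-19)(4.58) / [2π(9.11×10^-31)] = 1.28×10^11 Hz.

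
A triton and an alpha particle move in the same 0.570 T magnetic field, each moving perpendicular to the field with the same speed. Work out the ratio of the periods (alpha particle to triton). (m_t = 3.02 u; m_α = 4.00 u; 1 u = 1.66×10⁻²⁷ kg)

T = 2πm/(qB) is independent of speed, so T₂/T₁ = (m₂/q₂)/(m₁/q₁).
T_{alpha particle}/T_{triton} = (6.64×10^-27/2e) / (5.01×10^-27/1e) = 0.662.

ratio ≈ 0.662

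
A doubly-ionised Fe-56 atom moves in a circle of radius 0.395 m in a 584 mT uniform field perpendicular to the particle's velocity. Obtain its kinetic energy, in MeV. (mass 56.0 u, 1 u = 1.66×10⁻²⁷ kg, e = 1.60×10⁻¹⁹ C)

K ≈ 0.183 MeV

v = qBr/m = (2×1.60×10^-19)(0.584)(0.395) / (9.30×10^-26) = 7.94×10^5 m/s.
K = ½mv² = 0.5·(9.30×10^-26)·(7.94×10^5)² = 2.93×10^-14 J = 0.183 MeV.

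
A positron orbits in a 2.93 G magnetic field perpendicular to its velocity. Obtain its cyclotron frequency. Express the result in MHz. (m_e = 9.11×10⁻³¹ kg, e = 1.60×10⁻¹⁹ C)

f = qB/(2πm) = (1×1.60×10^-19)(2.93×10^-4) / [2π(9.11×10^-31)] = 8.19×10^6 Hz.

f ≈ 8.19 MHz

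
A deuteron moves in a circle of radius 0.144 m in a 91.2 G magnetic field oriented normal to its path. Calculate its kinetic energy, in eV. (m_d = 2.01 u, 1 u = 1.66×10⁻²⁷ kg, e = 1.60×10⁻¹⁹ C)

K ≈ 41.4 eV

v = qBr/m = (1×1.60×10^-19)(9.12×10^-3)(0.144) / (3.34×10^-27) = 6.30×10^4 m/s.
K = ½mv² = 0.5·(3.34×10^-27)·(6.30×10^4)² = 6.62×10^-18 J = 41.4 eV.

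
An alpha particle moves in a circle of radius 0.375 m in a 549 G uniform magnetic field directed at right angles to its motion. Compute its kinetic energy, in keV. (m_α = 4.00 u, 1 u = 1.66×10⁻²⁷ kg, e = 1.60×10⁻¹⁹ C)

K ≈ 20.4 keV

v = qBr/m = (2×1.60×10^-19)(0.0549)(0.375) / (6.64×10^-27) = 9.92×10^5 m/s.
K = ½mv² = 0.5·(6.64×10^-27)·(9.92×10^5)² = 3.27×10^-15 J = 20.4 keV.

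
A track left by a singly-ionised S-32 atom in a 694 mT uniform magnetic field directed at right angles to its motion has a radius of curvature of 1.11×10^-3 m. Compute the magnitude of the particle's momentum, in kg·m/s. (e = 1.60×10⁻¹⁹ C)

Since qvB = mv²/r, the momentum p = mv = qBr.
p = (1×1.60×10^-19)(0.694)(1.11×10^-3) = 1.23×10^-22 kg·m/s.

p ≈ 1.23×10^-22 kg·m/s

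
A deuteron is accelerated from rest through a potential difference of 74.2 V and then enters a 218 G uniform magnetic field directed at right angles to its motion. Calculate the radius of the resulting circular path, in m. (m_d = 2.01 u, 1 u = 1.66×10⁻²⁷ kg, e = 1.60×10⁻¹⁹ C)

The kinetic energy gained is K = qV = (1×1.60×10^-19)(74.2) = 1.19×10^-17 J.
v = √(2K/m) = 8.44×10^4 m/s.
r = mv/(qB) = (3.34×10^-27)(8.44×10^4) / [(1×1.60×10^-19)(0.0218)] = 0.0807 m.

r ≈ 0.0807 m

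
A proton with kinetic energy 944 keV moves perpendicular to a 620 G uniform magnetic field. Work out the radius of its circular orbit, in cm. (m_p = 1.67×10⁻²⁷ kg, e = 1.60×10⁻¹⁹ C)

r ≈ 226 cm

Convert the energy: K = 944 keV = 1.51×10^-13 J.
v = √(2K/m) = √(2·1.51×10^-13/1.67×10^-27) = 1.34×10^7 m/s.
r = mv/(qB) = (1.67×10^-27)(1.34×10^7) / [(1×1.60×10^-19)(0.0620)] = 2.26 m.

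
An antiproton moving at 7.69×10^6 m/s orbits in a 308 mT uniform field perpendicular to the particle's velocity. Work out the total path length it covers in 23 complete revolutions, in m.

L ≈ 37.7 m

r = mv/(qB) = 0.261 m, so one revolution covers 2πr = 1.64 m.
In 23 revolutions: L = 23·2πr = 37.7 m.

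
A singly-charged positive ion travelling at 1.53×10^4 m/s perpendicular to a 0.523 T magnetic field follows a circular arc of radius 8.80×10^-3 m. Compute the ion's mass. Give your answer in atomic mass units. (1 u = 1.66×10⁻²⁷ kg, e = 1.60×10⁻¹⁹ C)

m ≈ 29.0 u

qvB = mv²/r ⇒ m = qBr/v.
m = (1×1.60×10^-19)(0.523)(8.80×10^-3) / (1.53×10^4) = 4.81×10^-26 kg = 29.0 u.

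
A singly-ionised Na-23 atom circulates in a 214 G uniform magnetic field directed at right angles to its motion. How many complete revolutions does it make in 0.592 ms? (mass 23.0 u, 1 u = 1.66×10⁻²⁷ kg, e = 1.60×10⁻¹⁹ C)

T = 2πm/(qB) = 2π(3.818×10^-26) / [(1×1.60×10^-19)(0.0214)] = 7.0062×10^-5 s.
N = t/T = 5.92×10^-4 / 7.0062×10^-5 ≈ 8.45, so 8 complete revolutions.

N = 8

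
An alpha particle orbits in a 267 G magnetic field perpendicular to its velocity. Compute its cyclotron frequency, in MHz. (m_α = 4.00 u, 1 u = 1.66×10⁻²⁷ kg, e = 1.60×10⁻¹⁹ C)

f ≈ 0.205 MHz

f = qB/(2πm) = (2×1.60×10^-19)(0.0267) / [2π(6.64×10^-27)] = 2.05×10^5 Hz.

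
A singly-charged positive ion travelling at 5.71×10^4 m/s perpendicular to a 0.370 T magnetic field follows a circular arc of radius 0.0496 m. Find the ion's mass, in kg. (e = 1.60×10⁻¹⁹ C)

m ≈ 5.14×10^-26 kg

qvB = mv²/r ⇒ m = qBr/v.
m = (1×1.60×10^-19)(0.370)(0.0496) / (5.71×10^4) = 5.14×10^-26 kg.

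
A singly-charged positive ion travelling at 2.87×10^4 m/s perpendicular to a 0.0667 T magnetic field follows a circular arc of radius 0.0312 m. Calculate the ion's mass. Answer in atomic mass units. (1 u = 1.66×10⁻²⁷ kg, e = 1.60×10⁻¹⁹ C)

qvB = mv²/r ⇒ m = qBr/v.
m = (1×1.60×10^-19)(0.0667)(0.0312) / (2.87×10^4) = 1.16×10^-26 kg = 6.99 u.

m ≈ 6.99 u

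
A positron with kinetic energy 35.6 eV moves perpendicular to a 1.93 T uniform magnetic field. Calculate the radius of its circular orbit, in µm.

Convert the energy: K = 35.6 eV = 5.70×10^-18 J.
v = √(2K/m) = √(2·5.70×10^-18/9.11×10^-31) = 3.54×10^6 m/s.
r = mv/(qB) = (9.11×10^-31)(3.54×10^6) / [(1×1.60×10^-19)(1.93)] = 1.04×10^-5 m.

r ≈ 10.4 µm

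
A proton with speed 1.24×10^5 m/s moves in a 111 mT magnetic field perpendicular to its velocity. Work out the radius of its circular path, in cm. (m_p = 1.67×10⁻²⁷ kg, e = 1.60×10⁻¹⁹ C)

r ≈ 1.17 cm

The magnetic force provides the centripetal force: qvB = mv²/r, so r = mv/(qB).
r = (1.67×10^-27 kg)(1.24×10^5 m/s) / [(1×1.60×10^-19 C)(0.111 T)] = 0.0117 m.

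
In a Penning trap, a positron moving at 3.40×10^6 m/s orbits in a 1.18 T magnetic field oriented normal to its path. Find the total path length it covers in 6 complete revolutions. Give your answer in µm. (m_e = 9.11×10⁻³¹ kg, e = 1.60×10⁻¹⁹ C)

L ≈ 618 µm

r = mv/(qB) = 1.64×10^-5 m, so one revolution covers 2πr = 1.03×10^-4 m.
In 6 revolutions: L = 6·2πr = 6.18×10^-4 m.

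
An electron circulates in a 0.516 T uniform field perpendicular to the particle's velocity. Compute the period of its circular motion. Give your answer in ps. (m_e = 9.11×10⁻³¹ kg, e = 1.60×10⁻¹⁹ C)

The cyclotron period is independent of speed: T = 2πm/(qB).
T = 2π(9.11×10^-31) / [(1×1.60×10^-19)(0.516)] = 6.93×10^-11 s.

T ≈ 69.3 ps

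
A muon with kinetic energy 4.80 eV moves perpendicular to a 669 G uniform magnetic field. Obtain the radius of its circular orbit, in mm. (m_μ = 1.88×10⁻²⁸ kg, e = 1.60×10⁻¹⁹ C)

Convert the energy: K = 4.80 eV = 7.68×10^-19 J.
v = √(2K/m) = √(2·7.68×10^-19/1.88×10^-28) = 9.04×10^4 m/s.
r = mv/(qB) = (1.88×10^-28)(9.04×10^4) / [(1×1.60×10^-19)(0.0669)] = 1.59×10^-3 m.

r ≈ 1.59 mm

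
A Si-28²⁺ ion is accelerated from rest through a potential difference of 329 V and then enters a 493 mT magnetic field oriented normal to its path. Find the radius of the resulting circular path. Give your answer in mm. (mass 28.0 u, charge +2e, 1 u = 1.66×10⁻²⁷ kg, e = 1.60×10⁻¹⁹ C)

r ≈ 19.8 mm

The kinetic energy gained is K = qV = (2×1.60×10^-19)(329) = 1.05×10^-16 J.
v = √(2K/m) = 6.73×10^4 m/s.
r = mv/(qB) = (4.65×10^-26)(6.73×10^4) / [(2×1.60×10^-19)(0.493)] = 0.0198 m.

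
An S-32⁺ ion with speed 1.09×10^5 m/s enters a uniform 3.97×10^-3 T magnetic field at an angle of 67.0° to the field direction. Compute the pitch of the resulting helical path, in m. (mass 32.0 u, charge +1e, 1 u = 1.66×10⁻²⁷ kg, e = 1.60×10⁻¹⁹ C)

The velocity component along B is v∥ = v cos67.0° = 4.26×10^4 m/s.
The cyclotron period T = 2πm/(qB) = 5.25×10^-4 s is set by m, q, B alone.
Pitch = v∥·T = (4.26×10^4)(5.25×10^-4) = 22.4 m.

pitch ≈ 22.4 m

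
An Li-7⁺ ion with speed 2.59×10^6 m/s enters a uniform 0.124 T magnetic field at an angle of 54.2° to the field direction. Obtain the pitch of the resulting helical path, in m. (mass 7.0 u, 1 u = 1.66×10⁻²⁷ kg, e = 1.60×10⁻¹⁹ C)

The velocity component along B is v∥ = v cos54.2° = 1.52×10^6 m/s.
The cyclotron period T = 2πm/(qB) = 3.68×10^-6 s is set by m, q, B alone.
Pitch = v∥·T = (1.52×10^6)(3.68×10^-6) = 5.58 m.

pitch ≈ 5.58 m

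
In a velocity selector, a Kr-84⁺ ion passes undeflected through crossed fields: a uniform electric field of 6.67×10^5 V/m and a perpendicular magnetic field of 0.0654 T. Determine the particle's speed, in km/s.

For zero net force, qE = qvB, so v = E/B.
v = (6.67×10^5) / (0.0654) = 1.02×10^7 m/s.

v ≈ 10200 km/s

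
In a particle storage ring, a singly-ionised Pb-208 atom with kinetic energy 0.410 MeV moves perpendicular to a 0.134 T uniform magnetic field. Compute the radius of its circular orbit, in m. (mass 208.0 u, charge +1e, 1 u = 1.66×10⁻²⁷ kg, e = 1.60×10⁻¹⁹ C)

Convert the energy: K = 0.410 MeV = 6.56×10^-14 J.
v = √(2K/m) = √(2·6.56×10^-14/3.45×10^-25) = 6.16×10^5 m/s.
r = mv/(qB) = (3.45×10^-25)(6.16×10^5) / [(1×1.60×10^-19)(0.134)] = 9.93 m.

r ≈ 9.93 m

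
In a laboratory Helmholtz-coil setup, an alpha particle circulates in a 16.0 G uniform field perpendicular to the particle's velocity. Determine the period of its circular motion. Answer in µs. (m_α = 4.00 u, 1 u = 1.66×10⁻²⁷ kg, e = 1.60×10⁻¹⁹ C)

T ≈ 81.5 µs

The cyclotron period is independent of speed: T = 2πm/(qB).
T = 2π(6.64×10^-27) / [(2×1.60×10^-19)(1.60×10^-3)] = 8.15×10^-5 s.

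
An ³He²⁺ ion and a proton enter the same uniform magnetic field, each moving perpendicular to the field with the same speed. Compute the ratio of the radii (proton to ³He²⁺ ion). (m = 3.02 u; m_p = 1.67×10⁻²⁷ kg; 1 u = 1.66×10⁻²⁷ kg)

r = mv/(qB) ⇒ at equal v, r ∝ m/q.
r_{proton}/r_{³He²⁺ ion} = 0.666.

ratio ≈ 0.666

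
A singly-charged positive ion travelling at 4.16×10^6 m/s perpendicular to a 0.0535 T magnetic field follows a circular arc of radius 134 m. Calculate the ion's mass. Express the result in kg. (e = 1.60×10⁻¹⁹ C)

m ≈ 2.76×10^-25 kg

qvB = mv²/r ⇒ m = qBr/v.
m = (1×1.60×10^-19)(0.0535)(134) / (4.16×10^6) = 2.76×10^-25 kg.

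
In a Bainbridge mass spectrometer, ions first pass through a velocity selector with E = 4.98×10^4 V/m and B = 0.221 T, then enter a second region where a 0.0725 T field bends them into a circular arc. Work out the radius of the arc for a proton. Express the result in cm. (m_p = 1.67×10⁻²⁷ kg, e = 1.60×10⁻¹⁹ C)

r ≈ 3.24 cm

The selector passes v = E/B = 4.98×10^4/0.221 = 2.25×10^5 m/s.
In the deflection region, r = mv/(qB₂) = (1.67×10^-27)(2.25×10^5) / [(1×1.60×10^-19)(0.0725)] = 0.0324 m.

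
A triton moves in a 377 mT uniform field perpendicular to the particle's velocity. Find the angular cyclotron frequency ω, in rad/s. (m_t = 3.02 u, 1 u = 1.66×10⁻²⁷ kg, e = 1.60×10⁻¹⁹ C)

ω ≈ 1.20×10^7 rad/s

ω = qB/m = (1×1.60×10^-19)(0.377) / (5.01×10^-27) = 1.20×10^7 rad/s.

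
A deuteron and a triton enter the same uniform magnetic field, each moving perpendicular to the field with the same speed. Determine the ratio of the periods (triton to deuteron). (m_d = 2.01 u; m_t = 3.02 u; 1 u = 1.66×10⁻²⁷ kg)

ratio ≈ 1.50

T = 2πm/(qB) is independent of speed, so T₂/T₁ = (m₂/q₂)/(m₁/q₁).
T_{triton}/T_{deuteron} = (5.01×10^-27/1e) / (3.34×10^-27/1e) = 1.50.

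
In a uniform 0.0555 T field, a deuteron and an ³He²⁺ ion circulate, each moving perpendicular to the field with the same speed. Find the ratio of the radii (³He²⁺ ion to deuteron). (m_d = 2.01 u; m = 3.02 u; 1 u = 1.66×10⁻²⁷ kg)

ratio ≈ 0.751

r = mv/(qB) ⇒ at equal v, r ∝ m/q.
r_{³He²⁺ ion}/r_{deuteron} = 0.751.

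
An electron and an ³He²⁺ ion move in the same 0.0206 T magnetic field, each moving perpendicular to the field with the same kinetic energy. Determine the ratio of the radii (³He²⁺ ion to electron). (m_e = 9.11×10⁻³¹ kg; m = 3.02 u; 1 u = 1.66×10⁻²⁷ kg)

r = √(2mK)/(qB) ⇒ at equal K, r ∝ √m/q.
r_{³He²⁺ ion}/r_{electron} = 37.1.

ratio ≈ 37.1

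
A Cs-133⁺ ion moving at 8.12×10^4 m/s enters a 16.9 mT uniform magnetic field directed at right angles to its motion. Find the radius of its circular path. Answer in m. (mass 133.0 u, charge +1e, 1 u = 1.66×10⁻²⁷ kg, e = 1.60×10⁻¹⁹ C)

r ≈ 6.63 m

The magnetic force provides the centripetal force: qvB = mv²/r, so r = mv/(qB).
r = (2.21×10^-25 kg)(8.12×10^4 m/s) / [(1×1.60×10^-19 C)(0.0169 T)] = 6.63 m.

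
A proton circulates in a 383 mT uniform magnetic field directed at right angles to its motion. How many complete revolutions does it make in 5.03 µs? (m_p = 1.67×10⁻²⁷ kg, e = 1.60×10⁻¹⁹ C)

N = 29

T = 2πm/(qB) = 2π(1.67×10^-27) / [(1×1.60×10^-19)(0.383)] = 1.7123×10^-7 s.
N = t/T = 5.03×10^-6 / 1.7123×10^-7 ≈ 29.38, so 29 complete revolutions.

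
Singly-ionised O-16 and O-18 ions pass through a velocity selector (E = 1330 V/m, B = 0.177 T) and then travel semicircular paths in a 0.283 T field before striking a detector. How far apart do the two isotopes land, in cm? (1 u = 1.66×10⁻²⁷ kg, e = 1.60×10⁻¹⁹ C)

Both emerge at v = E/B₁ = 7510 m/s.
r = mv/(qB₂), so r₁ = 4.408×10^-3 m and r₂ = 4.959×10^-3 m, giving Δr = 5.51×10^-4 m.
After a semicircle each ion lands a diameter 2r from the entry slit, so the separation is 2Δr = 1.10×10^-3 m.

Δd ≈ 0.110 cm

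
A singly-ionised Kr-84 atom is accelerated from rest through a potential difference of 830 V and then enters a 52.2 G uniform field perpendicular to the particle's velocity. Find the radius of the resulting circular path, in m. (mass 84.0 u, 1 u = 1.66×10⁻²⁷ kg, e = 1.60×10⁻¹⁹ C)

r ≈ 7.29 m

The kinetic energy gained is K = qV = (1×1.60×10^-19)(830) = 1.33×10^-16 J.
v = √(2K/m) = 4.36×10^4 m/s.
r = mv/(qB) = (1.39×10^-25)(4.36×10^4) / [(1×1.60×10^-19)(5.22×10^-3)] = 7.29 m.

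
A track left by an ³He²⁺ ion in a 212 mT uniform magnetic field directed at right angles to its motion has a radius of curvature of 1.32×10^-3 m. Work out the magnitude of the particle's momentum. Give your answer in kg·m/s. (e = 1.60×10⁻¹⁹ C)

p ≈ 8.95×10^-23 kg·m/s

Since qvB = mv²/r, the momentum p = mv = qBr.
p = (2×1.60×10^-19)(0.212)(1.32×10^-3) = 8.95×10^-23 kg·m/s.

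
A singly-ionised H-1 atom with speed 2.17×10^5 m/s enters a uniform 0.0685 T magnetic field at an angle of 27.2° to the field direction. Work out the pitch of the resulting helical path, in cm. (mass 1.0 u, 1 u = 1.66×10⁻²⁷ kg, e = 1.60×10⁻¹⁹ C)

The velocity component along B is v∥ = v cos27.2° = 1.93×10^5 m/s.
The cyclotron period T = 2πm/(qB) = 9.52×10^-7 s is set by m, q, B alone.
Pitch = v∥·T = (1.93×10^5)(9.52×10^-7) = 0.184 m.

pitch ≈ 18.4 cm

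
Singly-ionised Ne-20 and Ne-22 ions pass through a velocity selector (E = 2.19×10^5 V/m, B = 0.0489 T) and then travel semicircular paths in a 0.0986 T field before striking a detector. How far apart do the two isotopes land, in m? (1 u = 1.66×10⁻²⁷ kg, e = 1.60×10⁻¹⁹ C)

Δd ≈ 1.88 m

Both emerge at v = E/B₁ = 4.48×10^6 m/s.
r = mv/(qB₂), so r₁ = 9.4249 m and r₂ = 10.367 m, giving Δr = 0.942 m.
After a semicircle each ion lands a diameter 2r from the entry slit, so the separation is 2Δr = 1.88 m.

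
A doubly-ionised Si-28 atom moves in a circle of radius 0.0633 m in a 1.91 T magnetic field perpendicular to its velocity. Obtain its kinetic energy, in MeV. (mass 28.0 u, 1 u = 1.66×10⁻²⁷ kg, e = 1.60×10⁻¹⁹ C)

K ≈ 0.101 MeV

v = qBr/m = (2×1.60×10^-19)(1.91)(0.0633) / (4.65×10^-26) = 8.32×10^5 m/s.
K = ½mv² = 0.5·(4.65×10^-26)·(8.32×10^5)² = 1.61×10^-14 J = 0.101 MeV.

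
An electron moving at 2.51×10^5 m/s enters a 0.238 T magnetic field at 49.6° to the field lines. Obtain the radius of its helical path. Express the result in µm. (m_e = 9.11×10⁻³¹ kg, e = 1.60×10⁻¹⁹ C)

Only the perpendicular component v⊥ = v sin49.6° = 1.91×10^5 m/s is bent by the field.
r = m v⊥ /(qB) = (9.11×10^-31)(1.91×10^5) / [(1×1.60×10^-19)(0.238)] = 4.57×10^-6 m.

r ≈ 4.57 µm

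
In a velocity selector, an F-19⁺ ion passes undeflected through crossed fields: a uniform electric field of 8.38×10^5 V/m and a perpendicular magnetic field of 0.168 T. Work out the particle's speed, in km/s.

v ≈ 4990 km/s

For zero net force, qE = qvB, so v = E/B.
v = (8.38×10^5) / (0.168) = 4.99×10^6 m/s.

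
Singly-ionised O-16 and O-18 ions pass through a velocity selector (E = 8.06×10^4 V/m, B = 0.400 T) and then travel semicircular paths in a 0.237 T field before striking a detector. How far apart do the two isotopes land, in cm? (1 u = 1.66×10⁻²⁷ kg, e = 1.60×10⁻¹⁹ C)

Δd ≈ 3.53 cm

Both emerge at v = E/B₁ = 2.02×10^5 m/s.
r = mv/(qB₂), so r₁ = 0.1411 m and r₂ = 0.1588 m, giving Δr = 0.0176 m.
After a semicircle each ion lands a diameter 2r from the entry slit, so the separation is 2Δr = 0.0353 m.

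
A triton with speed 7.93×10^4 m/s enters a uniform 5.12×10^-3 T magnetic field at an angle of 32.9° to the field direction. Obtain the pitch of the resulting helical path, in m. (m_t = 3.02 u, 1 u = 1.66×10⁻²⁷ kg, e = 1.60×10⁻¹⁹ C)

pitch ≈ 2.56 m

The velocity component along B is v∥ = v cos32.9° = 6.66×10^4 m/s.
The cyclotron period T = 2πm/(qB) = 3.85×10^-5 s is set by m, q, B alone.
Pitch = v∥·T = (6.66×10^4)(3.85×10^-5) = 2.56 m.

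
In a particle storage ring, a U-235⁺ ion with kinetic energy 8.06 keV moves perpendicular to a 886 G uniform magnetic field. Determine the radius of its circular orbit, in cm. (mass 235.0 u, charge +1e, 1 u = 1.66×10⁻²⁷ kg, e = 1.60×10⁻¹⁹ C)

Convert the energy: K = 8.06 keV = 1.29×10^-15 J.
v = √(2K/m) = √(2·1.29×10^-15/3.90×10^-25) = 8.13×10^4 m/s.
r = mv/(qB) = (3.90×10^-25)(8.13×10^4) / [(1×1.60×10^-19)(0.0886)] = 2.24 m.

r ≈ 224 cm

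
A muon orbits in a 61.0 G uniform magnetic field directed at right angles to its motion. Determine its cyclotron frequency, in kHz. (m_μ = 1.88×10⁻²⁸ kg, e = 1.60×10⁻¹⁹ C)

f ≈ 826 kHz

f = qB/(2πm) = (1×1.60×10^-19)(6.10×10^-3) / [2π(1.88×10^-28)] = 8.26×10^5 Hz.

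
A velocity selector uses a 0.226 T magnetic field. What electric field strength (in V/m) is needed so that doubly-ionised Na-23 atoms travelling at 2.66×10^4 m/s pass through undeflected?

qE = qvB ⇒ E = vB = (2.66×10^4)(0.226) = 6010 V/m.

E ≈ 6010 V/m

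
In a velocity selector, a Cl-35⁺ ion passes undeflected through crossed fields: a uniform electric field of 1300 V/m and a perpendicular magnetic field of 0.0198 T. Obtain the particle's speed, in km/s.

For zero net force, qE = qvB, so v = E/B.
v = (1300) / (0.0198) = 6.57×10^4 m/s.

v ≈ 65.7 km/s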